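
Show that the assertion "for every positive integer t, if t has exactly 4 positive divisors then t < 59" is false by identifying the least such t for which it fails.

A counterexample is any positive integer t such that t has exactly 4 positive divisors but the claim fails; we check each in order.
For t = 6, 8, 10, 14, …, 55, 57, 58 the conclusion holds.
t = 62: τ(62) = 4; 62 ≥ 59.
Hence t = 62 is a counterexample.

t = 62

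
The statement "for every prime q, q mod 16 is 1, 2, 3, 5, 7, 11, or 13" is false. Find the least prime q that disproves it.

q = 31

A counterexample is any prime q such that the claim fails; we check each in order.
The first 10 eligible values, up to q = 29, all satisfy the conclusion.
q = 31: 31 mod 16 = 15 — not in {1, 2, 3, 5, 7, 11, 13}.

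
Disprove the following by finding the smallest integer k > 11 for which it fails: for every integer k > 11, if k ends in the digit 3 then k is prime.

k = 33

Check each integer k > 11 in order until k ends in the digit 3 but k is not prime.
k = 13: 13 ends in 3 and is prime.
k = 23: 23 ends in 3 and is prime.
k = 33: 33 ends in 3; 33 = 3 × 11, composite.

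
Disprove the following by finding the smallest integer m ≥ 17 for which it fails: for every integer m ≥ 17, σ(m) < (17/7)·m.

A counterexample is any integer m ≥ 17 such that the claim fails; we check each in order.
The first 7 eligible values, up to m = 23, all satisfy the conclusion.
m = 24: σ(24) = 60; 60 ≥ 408/7.
Hence m = 24 is a counterexample.

m = 24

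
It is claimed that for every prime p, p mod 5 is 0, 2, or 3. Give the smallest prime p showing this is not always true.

p = 11

We need the least prime p for which the claim fails.
For p = 2, 3, 5, 7 the conclusion holds.
p = 11: 11 mod 5 = 1 — not in {0, 2, 3}.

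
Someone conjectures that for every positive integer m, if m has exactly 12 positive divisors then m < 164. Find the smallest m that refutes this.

The first 12 eligible values, up to m = 160, all satisfy the conclusion.
m = 198: τ(198) = 12; 198 ≥ 164.

m = 198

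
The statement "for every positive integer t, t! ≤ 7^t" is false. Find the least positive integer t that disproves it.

t = 17

The first 16 eligible values, up to t = 16, all satisfy the conclusion.
t = 17: t! = 355687428096000 and 7^t = 232630513987207, so 355687428096000 > 232630513987207.
Thus t = 17 disproves the claim, and no smaller t works.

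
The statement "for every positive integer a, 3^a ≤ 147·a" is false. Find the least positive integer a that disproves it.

We need the least positive integer a for which 3^a > 147·a.
The first 6 eligible values, up to a = 6, all satisfy the conclusion.
a = 7: 3^a = 2187 and 147·a = 1029, so 2187 > 1029.

a = 7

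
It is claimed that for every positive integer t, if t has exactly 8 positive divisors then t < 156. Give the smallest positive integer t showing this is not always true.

The first 22 eligible values, up to t = 154, all satisfy the conclusion.
t = 165: τ(165) = 8; 165 ≥ 156.
So t = 165 is the smallest counterexample.

t = 165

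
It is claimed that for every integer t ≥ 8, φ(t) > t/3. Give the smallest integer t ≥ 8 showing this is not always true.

t = 12

Check each integer t ≥ 8 in order until the claim fails.
For t = 8, 9, 10, 11 the conclusion holds.
t = 12: φ(12) = 4 and 12/3 = 4, so φ(12) ≤ 12/3.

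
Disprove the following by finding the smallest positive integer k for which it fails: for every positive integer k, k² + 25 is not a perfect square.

k = 12

We need the least positive integer k for which k² + 25 is a perfect square.
For k = 1, 2, 3, 4, …, 9, 10, 11 the conclusion holds.
k = 12: 12² + 25 = 169 = 13², a perfect square.
Thus k = 12 disproves the claim, and no smaller k works.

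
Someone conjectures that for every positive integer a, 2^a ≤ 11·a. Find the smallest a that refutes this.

We need the least positive integer a for which 2^a > 11·a.
a = 1: 2^a = 2 and 11·a = 11, so 2 ≤ 11.
a = 2: 2^a = 4 and 11·a = 22, so 4 ≤ 22.
a = 3: 2^a = 8 and 11·a = 33, so 8 ≤ 33.
a = 4: 2^a = 16 and 11·a = 44, so 16 ≤ 44.
a = 5: 2^a = 32 and 11·a = 55, so 32 ≤ 55.
a = 6: 2^a = 64 and 11·a = 66, so 64 ≤ 66.
a = 7: 2^a = 128 and 11·a = 77, so 128 > 77.

a = 7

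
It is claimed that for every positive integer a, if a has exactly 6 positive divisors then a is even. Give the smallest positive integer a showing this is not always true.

Check each positive integer a in order until a has exactly 6 positive divisors but a is odd.
For a = 12, 18, 20, 28, 32, 44 the conclusion holds.
a = 45: divisors of 45: 1, 3, 5, 9, 15, 45; 45 is odd.
Thus a = 45 disproves the claim, and no smaller a works.

a = 45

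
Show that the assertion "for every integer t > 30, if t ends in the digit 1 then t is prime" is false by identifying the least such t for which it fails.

A counterexample is any integer t > 30 such that t ends in the digit 1 but t is not prime; we check each in order.
For t = 31, 41 the conclusion holds.
t = 51: 51 ends in 1; 51 = 3 × 17, composite.

t = 51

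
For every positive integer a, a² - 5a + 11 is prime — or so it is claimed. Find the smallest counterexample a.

a = 7

A counterexample is any positive integer a such that a² - 5a + 11 is not prime; we check each in order.
The first 6 eligible values, up to a = 6, all satisfy the conclusion.
a = 7: a² - 5a + 11 = 25 = 5 × 5, composite.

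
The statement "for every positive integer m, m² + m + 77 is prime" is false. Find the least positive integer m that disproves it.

A counterexample is any positive integer m such that m² + m + 77 is not prime; we check each in order.
m = 1: m² + m + 77 = 79, prime.
m = 2: m² + m + 77 = 83, prime.
m = 3: m² + m + 77 = 89, prime.
m = 4: m² + m + 77 = 97, prime.
m = 5: m² + m + 77 = 107, prime.
m = 6: m² + m + 77 = 119 = 7 × 17, composite.

m = 6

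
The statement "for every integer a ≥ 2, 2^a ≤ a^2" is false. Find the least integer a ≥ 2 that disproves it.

For a = 2, 3, 4 the conclusion holds.
a = 5: 2^a = 32 and a^2 = 25, so 32 > 25.

a = 5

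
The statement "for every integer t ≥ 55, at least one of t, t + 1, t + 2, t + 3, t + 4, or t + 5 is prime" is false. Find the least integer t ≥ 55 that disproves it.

A counterexample is any integer t ≥ 55 such that t, t + 1, t + 2, t + 3, t + 4, t + 5 are all composite; we check each in order.
For t = 55, 56, 57, 58, …, 87, 88, 89 the conclusion holds.
t = 90: 90 = 2 × 45; 91 = 7 × 13; 92 = 2 × 46; 93 = 3 × 31; 94 = 2 × 47; 95 = 5 × 19 — all composite.
Hence t = 90 is a counterexample.

t = 90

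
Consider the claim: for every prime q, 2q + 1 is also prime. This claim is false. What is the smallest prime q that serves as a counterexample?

q = 7

q = 2: 2q + 1 = 5, prime.
q = 3: 2q + 1 = 7, prime.
q = 5: 2q + 1 = 11, prime.
q = 7: 2q + 1 = 15 = 3 × 5, not prime.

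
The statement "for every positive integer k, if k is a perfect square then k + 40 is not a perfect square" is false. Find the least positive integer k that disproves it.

k = 9

We need the least positive integer k for which k is a perfect square but k + 40 is a perfect square.
k = 1: 1 + 40 = 41, not a perfect square.
k = 4: 4 + 40 = 44, not a perfect square.
k = 9: 9 = 3² and 9 + 40 = 49 = 7².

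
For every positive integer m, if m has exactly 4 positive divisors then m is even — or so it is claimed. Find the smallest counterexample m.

m = 15

The first 4 eligible values, up to m = 14, all satisfy the conclusion.
m = 15: divisors of 15: 1, 3, 5, 15; 15 is odd.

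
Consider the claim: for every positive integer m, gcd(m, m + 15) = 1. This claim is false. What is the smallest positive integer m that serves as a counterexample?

m = 3

For m = 1, 2 the conclusion holds.
m = 3: gcd(3, 18) = 3.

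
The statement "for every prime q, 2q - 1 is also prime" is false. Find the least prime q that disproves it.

q = 5

Check each prime q in order until 2q - 1 is not prime.
q = 2: 2q - 1 = 3, prime.
q = 3: 2q - 1 = 5, prime.
q = 5: 2q - 1 = 9 = 3 × 3, not prime.
So q = 5 is the smallest counterexample.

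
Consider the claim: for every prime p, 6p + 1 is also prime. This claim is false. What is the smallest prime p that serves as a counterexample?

p = 19

A counterexample is any prime p such that 6p + 1 is not prime; we check each in order.
The first 7 eligible values, up to p = 17, all satisfy the conclusion.
p = 19: 6p + 1 = 115 = 5 × 23, not prime.
Thus p = 19 disproves the claim, and no smaller p works.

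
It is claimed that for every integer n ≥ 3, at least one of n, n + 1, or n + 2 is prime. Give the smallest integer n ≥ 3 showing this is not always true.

Check each integer n ≥ 3 in order until n, n + 1, n + 2 are all composite.
The first 5 eligible values, up to n = 7, all satisfy the conclusion.
n = 8: 8 = 2 × 4; 9 = 3 × 3; 10 = 2 × 5 — all composite.
So n = 8 is the smallest counterexample.

n = 8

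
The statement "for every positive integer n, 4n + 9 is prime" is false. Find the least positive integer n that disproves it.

n = 3

A counterexample is any positive integer n such that 4n + 9 is not prime; we check each in order.
n = 1: 4n + 9 = 13, prime.
n = 2: 4n + 9 = 17, prime.
n = 3: 4n + 9 = 21 = 3 × 7, composite.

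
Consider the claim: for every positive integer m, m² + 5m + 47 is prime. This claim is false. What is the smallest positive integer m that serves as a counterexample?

A counterexample is any positive integer m such that m² + 5m + 47 is not prime; we check each in order.
For m = 1, 2, 3, 4, …, 35, 36, 37 the conclusion holds.
m = 38: m² + 5m + 47 = 1681 = 41 × 41, composite.
Hence m = 38 is a counterexample.

m = 38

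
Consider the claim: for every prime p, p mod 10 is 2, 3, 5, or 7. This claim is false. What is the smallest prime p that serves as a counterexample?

The first 4 eligible values, up to p = 7, all satisfy the conclusion.
p = 11: 11 mod 10 = 1 — not in {2, 3, 5, 7}.
Hence p = 11 is a counterexample.

p = 11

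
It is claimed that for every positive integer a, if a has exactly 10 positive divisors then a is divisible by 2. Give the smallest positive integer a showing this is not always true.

A counterexample is any positive integer a such that a has exactly 10 positive divisors but a is not divisible by 2; we check each in order.
For a = 48, 80, 112, 162, 176, 208, 272, 304, 368 the conclusion holds.
a = 405: τ(405) = 10; 405 mod 2 = 1.
Hence a = 405 is a counterexample.

a = 405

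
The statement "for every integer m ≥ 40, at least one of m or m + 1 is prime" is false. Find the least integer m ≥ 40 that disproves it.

We need the least integer m ≥ 40 for which m, m + 1 are both composite.
For m = 40, 41, 42, 43 the conclusion holds.
m = 44: 44 = 2 × 22; 45 = 3 × 15 — both composite.

m = 44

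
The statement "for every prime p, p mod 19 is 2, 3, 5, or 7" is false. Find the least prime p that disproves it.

p = 11

We need the least prime p for which the claim fails.
The first 4 eligible values, up to p = 7, all satisfy the conclusion.
p = 11: 11 mod 19 = 11 — not in {2, 3, 5, 7}.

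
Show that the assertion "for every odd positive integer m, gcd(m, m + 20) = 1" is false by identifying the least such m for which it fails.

m = 5

We need the least odd positive integer m for which gcd(m, m + 20) > 1.
For m = 1, 3 the conclusion holds.
m = 5: gcd(5, 25) = 5.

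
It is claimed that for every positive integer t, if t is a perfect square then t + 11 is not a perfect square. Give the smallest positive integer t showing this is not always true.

Check each positive integer t in order until t is a perfect square but t + 11 is a perfect square.
The first 4 eligible values, up to t = 16, all satisfy the conclusion.
t = 25: 25 = 5² and 25 + 11 = 36 = 6².
Thus t = 25 disproves the claim, and no smaller t works.

t = 25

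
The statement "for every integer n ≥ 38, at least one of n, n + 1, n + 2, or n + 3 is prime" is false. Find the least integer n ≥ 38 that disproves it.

For n = 38, 39, 40, 41, 42, 43, 44, 45, 46, 47 the conclusion holds.
n = 48: 48 = 2 × 24; 49 = 7 × 7; 50 = 2 × 25; 51 = 3 × 17 — all composite.

n = 48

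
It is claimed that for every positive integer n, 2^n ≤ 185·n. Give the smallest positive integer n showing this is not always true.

n = 11

For n = 1, 2, 3, 4, 5, 6, 7, 8, 9, 10 the conclusion holds.
n = 11: 2^n = 2048 and 185·n = 2035, so 2048 > 2035.
Hence n = 11 is a counterexample.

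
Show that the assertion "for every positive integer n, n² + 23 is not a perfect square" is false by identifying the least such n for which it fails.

Check each positive integer n in order until n² + 23 is a perfect square.
For n = 1, 2, 3, 4, 5, 6, 7, 8, 9, 10 the conclusion holds.
n = 11: 11² + 23 = 144 = 12², a perfect square.

n = 11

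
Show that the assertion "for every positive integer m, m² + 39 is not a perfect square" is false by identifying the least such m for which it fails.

For m = 1, 2, 3, 4 the conclusion holds.
m = 5: 5² + 39 = 64 = 8², a perfect square.
Thus m = 5 disproves the claim, and no smaller m works.

m = 5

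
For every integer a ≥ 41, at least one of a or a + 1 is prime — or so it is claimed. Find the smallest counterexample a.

a = 44

We need the least integer a ≥ 41 for which a, a + 1 are both composite.
For a = 41, 42, 43 the conclusion holds.
a = 44: 44 = 2 × 22; 45 = 3 × 15 — both composite.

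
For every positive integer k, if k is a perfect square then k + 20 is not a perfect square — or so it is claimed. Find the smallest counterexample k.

For k = 1, 4, 9 the conclusion holds.
k = 16: 16 = 4² and 16 + 20 = 36 = 6².

k = 16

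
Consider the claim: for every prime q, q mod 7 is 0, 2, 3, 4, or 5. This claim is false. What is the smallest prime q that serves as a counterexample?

q = 13

A counterexample is any prime q such that the claim fails; we check each in order.
For q = 2, 3, 5, 7, 11 the conclusion holds.
q = 13: 13 mod 7 = 6 — not in {0, 2, 3, 4, 5}.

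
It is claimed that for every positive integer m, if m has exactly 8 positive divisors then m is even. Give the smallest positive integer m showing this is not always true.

We need the least positive integer m for which m has exactly 8 positive divisors but m is odd.
The first 12 eligible values, up to m = 104, all satisfy the conclusion.
m = 105: divisors of 105: 1, 3, 5, 7, 15, 21, 35, 105; 105 is odd.

m = 105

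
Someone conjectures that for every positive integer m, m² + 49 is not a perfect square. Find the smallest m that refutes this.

Check each positive integer m in order until m² + 49 is a perfect square.
For m = 1, 2, 3, 4, …, 21, 22, 23 the conclusion holds.
m = 24: 24² + 49 = 625 = 25², a perfect square.

m = 24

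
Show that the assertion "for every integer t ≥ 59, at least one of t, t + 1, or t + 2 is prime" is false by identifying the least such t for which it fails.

We need the least integer t ≥ 59 for which t, t + 1, t + 2 are all composite.
t = 59: 59 is prime.
t = 60: 61 is prime.
t = 61: 61 is prime.
t = 62: 62 = 2 × 31; 63 = 3 × 21; 64 = 2 × 32 — all composite.

t = 62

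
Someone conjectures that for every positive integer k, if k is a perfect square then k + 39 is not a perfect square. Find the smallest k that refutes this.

k = 25

We need the least positive integer k for which k is a perfect square but k + 39 is a perfect square.
The first 4 eligible values, up to k = 16, all satisfy the conclusion.
k = 25: 25 = 5² and 25 + 39 = 64 = 8².
Hence k = 25 is a counterexample.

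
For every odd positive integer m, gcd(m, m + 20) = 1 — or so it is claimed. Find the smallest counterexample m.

We need the least odd positive integer m for which gcd(m, m + 20) > 1.
For m = 1, 3 the conclusion holds.
m = 5: gcd(5, 25) = 5.

m = 5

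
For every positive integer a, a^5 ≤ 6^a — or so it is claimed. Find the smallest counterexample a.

We need the least positive integer a for which a^5 > 6^a.
For a = 1, 2 the conclusion holds.
a = 3: a^5 = 243 and 6^a = 216, so 243 > 216.

a = 3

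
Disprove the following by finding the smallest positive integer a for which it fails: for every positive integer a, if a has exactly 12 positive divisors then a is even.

a = 315

Check each positive integer a in order until a has exactly 12 positive divisors but a is odd.
For a = 60, 72, 84, 90, …, 294, 306, 308 the conclusion holds.
a = 315: divisors of 315: 12 divisors; 315 is odd.
Thus a = 315 disproves the claim, and no smaller a works.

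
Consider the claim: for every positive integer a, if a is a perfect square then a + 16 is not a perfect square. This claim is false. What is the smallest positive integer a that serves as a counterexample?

Check each positive integer a in order until a is a perfect square but a + 16 is a perfect square.
a = 1: 1 + 16 = 17, not a perfect square.
a = 4: 4 + 16 = 20, not a perfect square.
a = 9: 9 = 3² and 9 + 16 = 25 = 5².
Thus a = 9 disproves the claim, and no smaller a works.

a = 9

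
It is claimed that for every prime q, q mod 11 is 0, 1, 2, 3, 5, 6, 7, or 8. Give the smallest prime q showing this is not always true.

q = 31

Check each prime q in order until the claim fails.
For q = 2, 3, 5, 7, 11, 13, 17, 19, 23, 29 the conclusion holds.
q = 31: 31 mod 11 = 9 — not in {0, 1, 2, 3, 5, 6, 7, 8}.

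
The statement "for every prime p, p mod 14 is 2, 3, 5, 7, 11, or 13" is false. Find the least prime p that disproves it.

p = 23

p = 2: 2 mod 14 = 2.
p = 3: 3 mod 14 = 3.
p = 5: 5 mod 14 = 5.
p = 7: 7 mod 14 = 7.
p = 11: 11 mod 14 = 11.
p = 13: 13 mod 14 = 13.
p = 17: 17 mod 14 = 3.
p = 19: 19 mod 14 = 5.
p = 23: 23 mod 14 = 9 — not in {2, 3, 5, 7, 11, 13}.
Hence p = 23 is a counterexample.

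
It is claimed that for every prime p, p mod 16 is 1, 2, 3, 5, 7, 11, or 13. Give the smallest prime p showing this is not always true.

p = 31

Check each prime p in order until the claim fails.
For p = 2, 3, 5, 7, 11, 13, 17, 19, 23, 29 the conclusion holds.
p = 31: 31 mod 16 = 15 — not in {1, 2, 3, 5, 7, 11, 13}.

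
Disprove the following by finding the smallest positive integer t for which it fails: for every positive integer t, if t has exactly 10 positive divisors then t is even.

For t = 48, 80, 112, 162, 176, 208, 272, 304, 368 the conclusion holds.
t = 405: divisors of 405: 10 divisors; 405 is odd.
Thus t = 405 disproves the claim, and no smaller t works.

t = 405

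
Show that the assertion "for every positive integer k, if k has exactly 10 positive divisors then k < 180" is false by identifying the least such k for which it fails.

k = 208

A counterexample is any positive integer k such that k has exactly 10 positive divisors but the claim fails; we check each in order.
k = 48: τ(48) = 10; 48 < 180.
k = 80: τ(80) = 10; 80 < 180.
k = 112: τ(112) = 10; 112 < 180.
k = 162: τ(162) = 10; 162 < 180.
k = 176: τ(176) = 10; 176 < 180.
k = 208: τ(208) = 10; 208 ≥ 180.
Thus k = 208 disproves the claim, and no smaller k works.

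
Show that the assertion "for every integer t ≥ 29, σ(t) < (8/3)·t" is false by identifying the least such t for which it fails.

For t = 29, 30, 31, 32, …, 57, 58, 59 the conclusion holds.
t = 60: σ(60) = 168; 168 ≥ 160.
Hence t = 60 is a counterexample.

t = 60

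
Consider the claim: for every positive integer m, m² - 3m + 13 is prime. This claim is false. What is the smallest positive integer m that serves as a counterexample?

m = 12

The first 11 eligible values, up to m = 11, all satisfy the conclusion.
m = 12: m² - 3m + 13 = 121 = 11 × 11, composite.
Hence m = 12 is a counterexample.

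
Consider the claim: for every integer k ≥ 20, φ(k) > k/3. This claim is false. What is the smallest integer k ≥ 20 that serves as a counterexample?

The first 4 eligible values, up to k = 23, all satisfy the conclusion.
k = 24: φ(24) = 8 and 24/3 = 8, so φ(24) ≤ 24/3.
Thus k = 24 disproves the claim, and no smaller k works.

k = 24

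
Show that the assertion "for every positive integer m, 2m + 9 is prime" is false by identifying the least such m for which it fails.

m = 1: 2m + 9 = 11, prime.
m = 2: 2m + 9 = 13, prime.
m = 3: 2m + 9 = 15 = 3 × 5, composite.

m = 3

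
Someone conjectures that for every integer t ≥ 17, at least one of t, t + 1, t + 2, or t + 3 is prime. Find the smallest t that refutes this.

We need the least integer t ≥ 17 for which t, t + 1, t + 2, t + 3 are all composite.
For t = 17, 18, 19, 20, 21, 22, 23 the conclusion holds.
t = 24: 24 = 2 × 12; 25 = 5 × 5; 26 = 2 × 13; 27 = 3 × 9 — all composite.

t = 24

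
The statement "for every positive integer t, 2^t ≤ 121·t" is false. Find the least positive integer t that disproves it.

Check each positive integer t in order until 2^t > 121·t.
The first 10 eligible values, up to t = 10, all satisfy the conclusion.
t = 11: 2^t = 2048 and 121·t = 1331, so 2048 > 1331.
Thus t = 11 disproves the claim, and no smaller t works.

t = 11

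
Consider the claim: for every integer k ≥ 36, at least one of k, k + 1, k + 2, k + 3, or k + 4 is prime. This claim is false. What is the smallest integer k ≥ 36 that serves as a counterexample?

Check each integer k ≥ 36 in order until k, k + 1, k + 2, k + 3, k + 4 are all composite.
For k = 36, 37, 38, 39, …, 45, 46, 47 the conclusion holds.
k = 48: 48 = 2 × 24; 49 = 7 × 7; 50 = 2 × 25; 51 = 3 × 17; 52 = 2 × 26 — all composite.

k = 48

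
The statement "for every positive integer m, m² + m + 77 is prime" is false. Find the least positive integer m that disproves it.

We need the least positive integer m for which m² + m + 77 is not prime.
For m = 1, 2, 3, 4, 5 the conclusion holds.
m = 6: m² + m + 77 = 119 = 7 × 17, composite.
Hence m = 6 is a counterexample.

m = 6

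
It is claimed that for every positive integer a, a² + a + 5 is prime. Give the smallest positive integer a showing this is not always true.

a = 4

Check each positive integer a in order until a² + a + 5 is not prime.
a = 1: a² + a + 5 = 7, prime.
a = 2: a² + a + 5 = 11, prime.
a = 3: a² + a + 5 = 17, prime.
a = 4: a² + a + 5 = 25 = 5 × 5, composite.
Thus a = 4 disproves the claim, and no smaller a works.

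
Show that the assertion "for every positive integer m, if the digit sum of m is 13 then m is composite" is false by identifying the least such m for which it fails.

A counterexample is any positive integer m such that the digit sum of m is 13 but m is prime; we check each in order.
For m = 49, 58 the conclusion holds.
m = 67: digit sum 13; 67 is prime, not composite.
So m = 67 is the smallest counterexample.

m = 67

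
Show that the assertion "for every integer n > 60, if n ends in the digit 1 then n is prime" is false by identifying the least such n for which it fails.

n = 61: 61 ends in 1 and is prime.
n = 71: 71 ends in 1 and is prime.
n = 81: 81 ends in 1; 81 = 3 × 27, composite.
So n = 81 is the smallest counterexample.

n = 81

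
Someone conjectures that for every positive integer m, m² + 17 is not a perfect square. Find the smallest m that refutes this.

The first 7 eligible values, up to m = 7, all satisfy the conclusion.
m = 8: 8² + 17 = 81 = 9², a perfect square.
Thus m = 8 disproves the claim, and no smaller m works.

m = 8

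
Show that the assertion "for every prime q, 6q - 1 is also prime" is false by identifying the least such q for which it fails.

q = 11

The first 4 eligible values, up to q = 7, all satisfy the conclusion.
q = 11: 6q - 1 = 65 = 5 × 13, not prime.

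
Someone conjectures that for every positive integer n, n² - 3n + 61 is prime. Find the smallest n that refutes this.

We need the least positive integer n for which n² - 3n + 61 is not prime.
For n = 1, 2, 3 the conclusion holds.
n = 4: n² - 3n + 61 = 65 = 5 × 13, composite.
Thus n = 4 disproves the claim, and no smaller n works.

n = 4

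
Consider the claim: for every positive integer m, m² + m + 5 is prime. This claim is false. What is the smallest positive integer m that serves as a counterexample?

m = 4

We need the least positive integer m for which m² + m + 5 is not prime.
m = 1: m² + m + 5 = 7, prime.
m = 2: m² + m + 5 = 11, prime.
m = 3: m² + m + 5 = 17, prime.
m = 4: m² + m + 5 = 25 = 5 × 5, composite.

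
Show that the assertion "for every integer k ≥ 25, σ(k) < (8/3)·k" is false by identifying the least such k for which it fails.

k = 60

We need the least integer k ≥ 25 for which the claim fails.
For k = 25, 26, 27, 28, …, 57, 58, 59 the conclusion holds.
k = 60: σ(60) = 168; 168 ≥ 160.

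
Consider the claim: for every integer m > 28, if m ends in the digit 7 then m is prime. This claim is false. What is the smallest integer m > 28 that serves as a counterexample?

m = 57

A counterexample is any integer m > 28 such that m ends in the digit 7 but m is not prime; we check each in order.
For m = 37, 47 the conclusion holds.
m = 57: 57 ends in 7; 57 = 3 × 19, composite.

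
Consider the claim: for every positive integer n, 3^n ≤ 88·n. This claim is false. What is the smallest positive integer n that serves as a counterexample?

The first 5 eligible values, up to n = 5, all satisfy the conclusion.
n = 6: 3^n = 729 and 88·n = 528, so 729 > 528.

n = 6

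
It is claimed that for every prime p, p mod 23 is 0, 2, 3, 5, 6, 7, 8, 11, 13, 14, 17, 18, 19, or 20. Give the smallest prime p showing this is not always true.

p = 47

Check each prime p in order until the claim fails.
For p = 2, 3, 5, 7, …, 37, 41, 43 the conclusion holds.
p = 47: 47 mod 23 = 1 — not in {0, 2, 3, 5, 6, 7, 8, 11, 13, 14, 17, 18, 19, 20}.
So p = 47 is the smallest counterexample.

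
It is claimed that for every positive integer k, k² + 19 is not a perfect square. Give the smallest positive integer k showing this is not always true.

We need the least positive integer k for which k² + 19 is a perfect square.
For k = 1, 2, 3, 4, 5, 6, 7, 8 the conclusion holds.
k = 9: 9² + 19 = 100 = 10², a perfect square.

k = 9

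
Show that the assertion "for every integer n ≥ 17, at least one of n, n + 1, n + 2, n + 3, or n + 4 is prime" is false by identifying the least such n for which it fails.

n = 24

A counterexample is any integer n ≥ 17 such that n, n + 1, n + 2, n + 3, n + 4 are all composite; we check each in order.
The first 7 eligible values, up to n = 23, all satisfy the conclusion.
n = 24: 24 = 2 × 12; 25 = 5 × 5; 26 = 2 × 13; 27 = 3 × 9; 28 = 2 × 14 — all composite.
Hence n = 24 is a counterexample.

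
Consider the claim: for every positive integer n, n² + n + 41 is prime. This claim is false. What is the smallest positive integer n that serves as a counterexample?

For n = 1, 2, 3, 4, …, 37, 38, 39 the conclusion holds.
n = 40: n² + n + 41 = 1681 = 41 × 41, composite.

n = 40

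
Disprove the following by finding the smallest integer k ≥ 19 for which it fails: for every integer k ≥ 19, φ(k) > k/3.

k = 24

k = 19: φ(19) = 18 and 19/3 = 19/3, so φ(19) > 19/3.
k = 20: φ(20) = 8 and 20/3 = 20/3, so φ(20) > 20/3.
k = 21: φ(21) = 12 and 21/3 = 7, so φ(21) > 21/3.
k = 22: φ(22) = 10 and 22/3 = 22/3, so φ(22) > 22/3.
k = 23: φ(23) = 22 and 23/3 = 23/3, so φ(23) > 23/3.
k = 24: φ(24) = 8 and 24/3 = 8, so φ(24) ≤ 24/3.
So k = 24 is the smallest counterexample.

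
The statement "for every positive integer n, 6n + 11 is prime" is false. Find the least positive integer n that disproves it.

n = 4

n = 1: 6n + 11 = 17, prime.
n = 2: 6n + 11 = 23, prime.
n = 3: 6n + 11 = 29, prime.
n = 4: 6n + 11 = 35 = 5 × 7, composite.
Hence n = 4 is a counterexample.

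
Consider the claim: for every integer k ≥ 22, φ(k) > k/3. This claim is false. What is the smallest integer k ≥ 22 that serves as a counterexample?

A counterexample is any integer k ≥ 22 such that the claim fails; we check each in order.
For k = 22, 23 the conclusion holds.
k = 24: φ(24) = 8 and 24/3 = 8, so φ(24) ≤ 24/3.
So k = 24 is the smallest counterexample.

k = 24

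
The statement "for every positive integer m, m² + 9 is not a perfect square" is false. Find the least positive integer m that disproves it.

For m = 1, 2, 3 the conclusion holds.
m = 4: 4² + 9 = 25 = 5², a perfect square.

m = 4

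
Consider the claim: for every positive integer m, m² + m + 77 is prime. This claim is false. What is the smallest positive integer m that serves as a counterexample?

For m = 1, 2, 3, 4, 5 the conclusion holds.
m = 6: m² + m + 77 = 119 = 7 × 17, composite.
Thus m = 6 disproves the claim, and no smaller m works.

m = 6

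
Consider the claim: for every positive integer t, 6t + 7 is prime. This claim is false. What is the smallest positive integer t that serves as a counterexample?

t = 3

Check each positive integer t in order until 6t + 7 is not prime.
t = 1: 6t + 7 = 13, prime.
t = 2: 6t + 7 = 19, prime.
t = 3: 6t + 7 = 25 = 5 × 5, composite.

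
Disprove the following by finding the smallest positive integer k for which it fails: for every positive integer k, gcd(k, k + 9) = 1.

We need the least positive integer k for which gcd(k, k + 9) > 1.
For k = 1, 2 the conclusion holds.
k = 3: gcd(3, 12) = 3.

k = 3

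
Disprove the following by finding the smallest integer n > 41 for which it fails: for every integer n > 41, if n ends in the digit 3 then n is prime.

For n = 43, 53 the conclusion holds.
n = 63: 63 ends in 3; 63 = 3 × 21, composite.
So n = 63 is the smallest counterexample.

n = 63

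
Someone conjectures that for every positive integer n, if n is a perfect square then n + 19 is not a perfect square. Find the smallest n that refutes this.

A counterexample is any positive integer n such that n is a perfect square but n + 19 is a perfect square; we check each in order.
n = 1: 1 + 19 = 20, not a perfect square.
n = 4: 4 + 19 = 23, not a perfect square.
n = 9: 9 + 19 = 28, not a perfect square.
n = 16: 16 + 19 = 35, not a perfect square.
n = 25: 25 + 19 = 44, not a perfect square.
n = 36: 36 + 19 = 55, not a perfect square.
n = 49: 49 + 19 = 68, not a perfect square.
n = 64: 64 + 19 = 83, not a perfect square.
n = 81: 81 = 9² and 81 + 19 = 100 = 10².
Thus n = 81 disproves the claim, and no smaller n works.

n = 81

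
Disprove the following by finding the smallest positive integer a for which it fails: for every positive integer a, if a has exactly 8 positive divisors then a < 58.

a = 66

We need the least positive integer a for which a has exactly 8 positive divisors but the claim fails.
The first 6 eligible values, up to a = 56, all satisfy the conclusion.
a = 66: τ(66) = 8; 66 ≥ 58.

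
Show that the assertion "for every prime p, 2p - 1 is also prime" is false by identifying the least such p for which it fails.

p = 5

A counterexample is any prime p such that 2p - 1 is not prime; we check each in order.
p = 2: 2p - 1 = 3, prime.
p = 3: 2p - 1 = 5, prime.
p = 5: 2p - 1 = 9 = 3 × 3, not prime.
So p = 5 is the smallest counterexample.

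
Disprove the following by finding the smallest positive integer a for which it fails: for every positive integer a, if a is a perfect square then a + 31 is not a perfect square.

a = 225

A counterexample is any positive integer a such that a is a perfect square but a + 31 is a perfect square; we check each in order.
For a = 1, 4, 9, 16, …, 144, 169, 196 the conclusion holds.
a = 225: 225 = 15² and 225 + 31 = 256 = 16².
Hence a = 225 is a counterexample.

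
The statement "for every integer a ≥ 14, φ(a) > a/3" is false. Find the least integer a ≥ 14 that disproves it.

a = 18

The first 4 eligible values, up to a = 17, all satisfy the conclusion.
a = 18: φ(18) = 6 and 18/3 = 6, so φ(18) ≤ 18/3.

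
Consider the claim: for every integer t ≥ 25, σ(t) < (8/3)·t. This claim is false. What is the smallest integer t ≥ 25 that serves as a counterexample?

t = 60

Check each integer t ≥ 25 in order until the claim fails.
For t = 25, 26, 27, 28, …, 57, 58, 59 the conclusion holds.
t = 60: σ(60) = 168; 168 ≥ 160.
Thus t = 60 disproves the claim, and no smaller t works.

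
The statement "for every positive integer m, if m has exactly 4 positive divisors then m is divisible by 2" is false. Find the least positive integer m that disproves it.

m = 15

A counterexample is any positive integer m such that m has exactly 4 positive divisors but m is not divisible by 2; we check each in order.
m = 6: τ(6) = 4; 6 mod 2 = 0.
m = 8: τ(8) = 4; 8 mod 2 = 0.
m = 10: τ(10) = 4; 10 mod 2 = 0.
m = 14: τ(14) = 4; 14 mod 2 = 0.
m = 15: τ(15) = 4; 15 mod 2 = 1.
Hence m = 15 is a counterexample.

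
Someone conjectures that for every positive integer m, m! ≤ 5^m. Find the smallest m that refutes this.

A counterexample is any positive integer m such that m! > 5^m; we check each in order.
The first 11 eligible values, up to m = 11, all satisfy the conclusion.
m = 12: m! = 479001600 and 5^m = 244140625, so 479001600 > 244140625.
So m = 12 is the smallest counterexample.

m = 12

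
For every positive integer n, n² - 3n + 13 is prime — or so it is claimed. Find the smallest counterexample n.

n = 12

For n = 1, 2, 3, 4, …, 9, 10, 11 the conclusion holds.
n = 12: n² - 3n + 13 = 121 = 11 × 11, composite.
So n = 12 is the smallest counterexample.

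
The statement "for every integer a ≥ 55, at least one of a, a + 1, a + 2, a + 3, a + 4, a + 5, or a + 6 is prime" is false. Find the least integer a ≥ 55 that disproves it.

a = 90

Check each integer a ≥ 55 in order until a, a + 1, a + 2, a + 3, a + 4, a + 5, a + 6 are all composite.
For a = 55, 56, 57, 58, …, 87, 88, 89 the conclusion holds.
a = 90: 90 = 2 × 45; 91 = 7 × 13; 92 = 2 × 46; 93 = 3 × 31; 94 = 2 × 47; 95 = 5 × 19; 96 = 2 × 48 — all composite.
So a = 90 is the smallest counterexample.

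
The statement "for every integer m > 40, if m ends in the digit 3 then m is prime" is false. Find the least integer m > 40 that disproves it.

m = 63

A counterexample is any integer m > 40 such that m ends in the digit 3 but m is not prime; we check each in order.
For m = 43, 53 the conclusion holds.
m = 63: 63 ends in 3; 63 = 3 × 21, composite.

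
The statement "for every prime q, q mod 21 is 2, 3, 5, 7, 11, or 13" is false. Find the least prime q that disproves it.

q = 17

We need the least prime q for which the claim fails.
q = 2: 2 mod 21 = 2.
q = 3: 3 mod 21 = 3.
q = 5: 5 mod 21 = 5.
q = 7: 7 mod 21 = 7.
q = 11: 11 mod 21 = 11.
q = 13: 13 mod 21 = 13.
q = 17: 17 mod 21 = 17 — not in {2, 3, 5, 7, 11, 13}.
Hence q = 17 is a counterexample.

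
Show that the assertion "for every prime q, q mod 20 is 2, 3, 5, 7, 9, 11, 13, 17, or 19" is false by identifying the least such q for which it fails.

Check each prime q in order until the claim fails.
For q = 2, 3, 5, 7, …, 29, 31, 37 the conclusion holds.
q = 41: 41 mod 20 = 1 — not in {2, 3, 5, 7, 9, 11, 13, 17, 19}.

q = 41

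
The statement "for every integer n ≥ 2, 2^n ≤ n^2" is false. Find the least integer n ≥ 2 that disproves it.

n = 5

Check each integer n ≥ 2 in order until 2^n > n^2.
n = 2: 2^n = 4 and n^2 = 4, so 4 ≤ 4.
n = 3: 2^n = 8 and n^2 = 9, so 8 ≤ 9.
n = 4: 2^n = 16 and n^2 = 16, so 16 ≤ 16.
n = 5: 2^n = 32 and n^2 = 25, so 32 > 25.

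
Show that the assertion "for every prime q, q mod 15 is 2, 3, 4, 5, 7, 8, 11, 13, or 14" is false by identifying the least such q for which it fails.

q = 31

We need the least prime q for which the claim fails.
For q = 2, 3, 5, 7, 11, 13, 17, 19, 23, 29 the conclusion holds.
q = 31: 31 mod 15 = 1 — not in {2, 3, 4, 5, 7, 8, 11, 13, 14}.
Hence q = 31 is a counterexample.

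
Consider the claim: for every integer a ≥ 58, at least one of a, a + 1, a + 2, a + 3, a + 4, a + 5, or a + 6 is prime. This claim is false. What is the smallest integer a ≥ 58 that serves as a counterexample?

We need the least integer a ≥ 58 for which a, a + 1, a + 2, a + 3, a + 4, a + 5, a + 6 are all composite.
For a = 58, 59, 60, 61, …, 87, 88, 89 the conclusion holds.
a = 90: 90 = 2 × 45; 91 = 7 × 13; 92 = 2 × 46; 93 = 3 × 31; 94 = 2 × 47; 95 = 5 × 19; 96 = 2 × 48 — all composite.
Thus a = 90 disproves the claim, and no smaller a works.

a = 90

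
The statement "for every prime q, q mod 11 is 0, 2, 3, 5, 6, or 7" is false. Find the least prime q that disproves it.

q = 19

The first 7 eligible values, up to q = 17, all satisfy the conclusion.
q = 19: 19 mod 11 = 8 — not in {0, 2, 3, 5, 6, 7}.
So q = 19 is the smallest counterexample.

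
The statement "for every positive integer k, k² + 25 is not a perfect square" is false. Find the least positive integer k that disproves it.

Check each positive integer k in order until k² + 25 is a perfect square.
The first 11 eligible values, up to k = 11, all satisfy the conclusion.
k = 12: 12² + 25 = 169 = 13², a perfect square.

k = 12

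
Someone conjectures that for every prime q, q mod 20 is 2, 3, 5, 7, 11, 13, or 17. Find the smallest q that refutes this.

The first 7 eligible values, up to q = 17, all satisfy the conclusion.
q = 19: 19 mod 20 = 19 — not in {2, 3, 5, 7, 11, 13, 17}.
So q = 19 is the smallest counterexample.

q = 19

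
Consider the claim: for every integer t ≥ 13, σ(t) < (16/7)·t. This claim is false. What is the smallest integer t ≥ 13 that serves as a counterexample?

We need the least integer t ≥ 13 for which the claim fails.
The first 11 eligible values, up to t = 23, all satisfy the conclusion.
t = 24: σ(24) = 60; 60 ≥ 384/7.
Hence t = 24 is a counterexample.

t = 24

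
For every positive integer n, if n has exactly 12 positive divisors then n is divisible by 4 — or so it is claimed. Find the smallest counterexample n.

n = 90

Check each positive integer n in order until n has exactly 12 positive divisors but n is not divisible by 4.
n = 60: τ(60) = 12; 60 mod 4 = 0.
n = 72: τ(72) = 12; 72 mod 4 = 0.
n = 84: τ(84) = 12; 84 mod 4 = 0.
n = 90: τ(90) = 12; 90 mod 4 = 2.
Thus n = 90 disproves the claim, and no smaller n works.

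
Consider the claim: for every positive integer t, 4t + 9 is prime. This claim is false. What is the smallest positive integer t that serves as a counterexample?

t = 3

Check each positive integer t in order until 4t + 9 is not prime.
t = 1: 4t + 9 = 13, prime.
t = 2: 4t + 9 = 17, prime.
t = 3: 4t + 9 = 21 = 3 × 7, composite.
Thus t = 3 disproves the claim, and no smaller t works.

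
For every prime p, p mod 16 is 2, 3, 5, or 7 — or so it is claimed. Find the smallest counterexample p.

Check each prime p in order until the claim fails.
The first 4 eligible values, up to p = 7, all satisfy the conclusion.
p = 11: 11 mod 16 = 11 — not in {2, 3, 5, 7}.
Hence p = 11 is a counterexample.

p = 11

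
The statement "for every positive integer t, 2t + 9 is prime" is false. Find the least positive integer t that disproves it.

For t = 1, 2 the conclusion holds.
t = 3: 2t + 9 = 15 = 3 × 5, composite.

t = 3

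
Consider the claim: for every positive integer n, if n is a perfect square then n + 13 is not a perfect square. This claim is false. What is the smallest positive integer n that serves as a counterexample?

Check each positive integer n in order until n is a perfect square but n + 13 is a perfect square.
For n = 1, 4, 9, 16, 25 the conclusion holds.
n = 36: 36 = 6² and 36 + 13 = 49 = 7².

n = 36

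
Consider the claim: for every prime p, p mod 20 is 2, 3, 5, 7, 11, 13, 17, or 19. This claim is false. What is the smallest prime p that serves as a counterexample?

Check each prime p in order until the claim fails.
The first 9 eligible values, up to p = 23, all satisfy the conclusion.
p = 29: 29 mod 20 = 9 — not in {2, 3, 5, 7, 11, 13, 17, 19}.

p = 29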